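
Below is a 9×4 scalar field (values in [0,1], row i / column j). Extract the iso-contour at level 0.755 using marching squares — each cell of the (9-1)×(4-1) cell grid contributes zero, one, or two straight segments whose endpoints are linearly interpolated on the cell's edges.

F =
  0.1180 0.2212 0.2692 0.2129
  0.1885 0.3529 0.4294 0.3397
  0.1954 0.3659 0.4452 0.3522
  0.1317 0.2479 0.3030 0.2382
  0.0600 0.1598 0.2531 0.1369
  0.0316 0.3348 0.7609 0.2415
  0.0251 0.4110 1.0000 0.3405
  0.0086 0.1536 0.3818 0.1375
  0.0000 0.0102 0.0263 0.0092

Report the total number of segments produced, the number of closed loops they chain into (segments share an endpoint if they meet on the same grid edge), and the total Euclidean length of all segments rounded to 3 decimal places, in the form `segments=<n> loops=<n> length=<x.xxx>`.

segments=6 loops=1 length=3.293

cell (4,1): code 0100 → (4.988,2.000)–(5.000,1.986)
cell (4,2): code 1000 → (5.000,2.011)–(4.988,2.000)
cell (5,1): code 0110 → (5.000,1.986)–(6.000,1.584)
cell (5,2): code 1001 → (6.000,2.371)–(5.000,2.011)
cell (6,1): code 0010 → (6.000,1.584)–(6.396,2.000)
cell (6,2): code 0001 → (6.396,2.000)–(6.000,2.371)
total: 6 segments, chained into 1 closed loop(s), length Σ = 3.292750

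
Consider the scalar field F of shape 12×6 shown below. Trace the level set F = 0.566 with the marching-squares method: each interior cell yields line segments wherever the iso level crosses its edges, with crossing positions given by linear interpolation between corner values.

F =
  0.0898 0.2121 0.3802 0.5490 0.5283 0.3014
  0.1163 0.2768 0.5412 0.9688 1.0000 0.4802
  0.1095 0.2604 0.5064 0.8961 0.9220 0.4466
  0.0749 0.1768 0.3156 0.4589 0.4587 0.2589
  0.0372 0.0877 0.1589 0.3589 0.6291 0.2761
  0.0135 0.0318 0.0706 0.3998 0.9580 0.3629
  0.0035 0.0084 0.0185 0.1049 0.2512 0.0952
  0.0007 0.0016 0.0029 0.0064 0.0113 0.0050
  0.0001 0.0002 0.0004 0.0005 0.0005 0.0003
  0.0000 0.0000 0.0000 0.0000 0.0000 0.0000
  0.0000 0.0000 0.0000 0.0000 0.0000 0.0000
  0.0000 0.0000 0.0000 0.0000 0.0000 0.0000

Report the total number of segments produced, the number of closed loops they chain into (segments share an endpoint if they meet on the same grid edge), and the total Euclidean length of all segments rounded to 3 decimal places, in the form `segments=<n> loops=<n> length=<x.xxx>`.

segments=14 loops=2 length=13.622

cell (0,2): code 0100 → (0.040,3.000)–(1.000,2.058)
cell (0,3): code 1100 → (0.080,4.000)–(0.040,3.000)
cell (0,4): code 1000 → (1.000,4.835)–(0.080,4.000)
cell (1,2): code 0110 → (1.000,2.058)–(2.000,2.153)
cell (1,4): code 1001 → (2.000,4.749)–(1.000,4.835)
cell (2,2): code 0010 → (2.000,2.153)–(2.755,3.000)
cell (2,3): code 0011 → (2.755,3.000)–(2.768,4.000)
cell (2,4): code 0001 → (2.768,4.000)–(2.000,4.749)
cell (3,3): code 0100 → (3.630,4.000)–(4.000,3.766)
cell (3,4): code 1000 → (4.000,4.179)–(3.630,4.000)
cell (4,3): code 0110 → (4.000,3.766)–(5.000,3.298)
cell (4,4): code 1001 → (5.000,4.659)–(4.000,4.179)
cell (5,3): code 0010 → (5.000,3.298)–(5.555,4.000)
cell (5,4): code 0001 → (5.555,4.000)–(5.000,4.659)
total: 14 segments, chained into 2 closed loop(s), length Σ = 13.622347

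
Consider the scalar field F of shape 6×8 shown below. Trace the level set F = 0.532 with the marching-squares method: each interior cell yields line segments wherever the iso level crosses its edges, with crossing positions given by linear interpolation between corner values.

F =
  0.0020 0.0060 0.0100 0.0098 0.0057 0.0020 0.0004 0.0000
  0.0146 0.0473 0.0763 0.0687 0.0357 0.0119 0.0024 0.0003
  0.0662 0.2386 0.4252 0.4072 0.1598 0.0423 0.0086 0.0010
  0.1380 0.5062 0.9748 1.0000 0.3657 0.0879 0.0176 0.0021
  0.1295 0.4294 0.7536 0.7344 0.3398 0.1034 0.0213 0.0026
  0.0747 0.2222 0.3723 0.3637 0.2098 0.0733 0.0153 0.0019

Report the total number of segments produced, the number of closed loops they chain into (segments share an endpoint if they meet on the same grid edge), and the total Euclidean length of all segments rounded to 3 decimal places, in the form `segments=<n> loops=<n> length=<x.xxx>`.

segments=8 loops=1 length=8.028

cell (2,1): code 0100 → (2.194,2.000)–(3.000,1.055)
cell (2,2): code 1100 → (2.211,3.000)–(2.194,2.000)
cell (2,3): code 1000 → (3.000,3.738)–(2.211,3.000)
cell (3,1): code 0110 → (3.000,1.055)–(4.000,1.316)
cell (3,3): code 1001 → (4.000,3.513)–(3.000,3.738)
cell (4,1): code 0010 → (4.000,1.316)–(4.581,2.000)
cell (4,2): code 0011 → (4.581,2.000)–(4.546,3.000)
cell (4,3): code 0001 → (4.546,3.000)–(4.000,3.513)
total: 8 segments, chained into 1 closed loop(s), length Σ = 8.028029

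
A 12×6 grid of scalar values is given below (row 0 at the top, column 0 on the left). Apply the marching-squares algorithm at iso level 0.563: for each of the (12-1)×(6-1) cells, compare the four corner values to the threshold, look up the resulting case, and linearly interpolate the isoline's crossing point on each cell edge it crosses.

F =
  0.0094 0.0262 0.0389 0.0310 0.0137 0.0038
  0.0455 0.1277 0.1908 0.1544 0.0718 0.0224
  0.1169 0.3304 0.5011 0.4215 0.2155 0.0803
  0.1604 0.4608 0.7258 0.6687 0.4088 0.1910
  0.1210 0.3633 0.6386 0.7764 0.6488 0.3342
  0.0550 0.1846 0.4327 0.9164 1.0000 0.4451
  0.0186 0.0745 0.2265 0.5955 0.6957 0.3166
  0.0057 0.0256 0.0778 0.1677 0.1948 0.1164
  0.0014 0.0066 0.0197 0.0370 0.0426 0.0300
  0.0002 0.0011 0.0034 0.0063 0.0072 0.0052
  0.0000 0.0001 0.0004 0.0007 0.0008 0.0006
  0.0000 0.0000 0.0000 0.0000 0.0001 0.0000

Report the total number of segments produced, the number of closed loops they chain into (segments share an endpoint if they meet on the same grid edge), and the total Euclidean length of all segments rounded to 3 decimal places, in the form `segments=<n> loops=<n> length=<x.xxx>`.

segments=14 loops=1 length=11.088

cell (2,1): code 0100 → (2.275,2.000)–(3.000,1.386)
cell (2,2): code 1100 → (2.572,3.000)–(2.275,2.000)
cell (2,3): code 1000 → (3.000,3.407)–(2.572,3.000)
cell (3,1): code 0110 → (3.000,1.386)–(4.000,1.725)
cell (3,3): code 1101 → (3.642,4.000)–(3.000,3.407)
cell (3,4): code 1000 → (4.000,4.273)–(3.642,4.000)
cell (4,1): code 0010 → (4.000,1.725)–(4.367,2.000)
cell (4,2): code 0111 → (4.367,2.000)–(5.000,2.269)
cell (4,4): code 1001 → (5.000,4.788)–(4.000,4.273)
cell (5,2): code 0110 → (5.000,2.269)–(6.000,2.912)
cell (5,4): code 1001 → (6.000,4.350)–(5.000,4.788)
cell (6,2): code 0010 → (6.000,2.912)–(6.076,3.000)
cell (6,3): code 0011 → (6.076,3.000)–(6.265,4.000)
cell (6,4): code 0001 → (6.265,4.000)–(6.000,4.350)
total: 14 segments, chained into 1 closed loop(s), length Σ = 11.087668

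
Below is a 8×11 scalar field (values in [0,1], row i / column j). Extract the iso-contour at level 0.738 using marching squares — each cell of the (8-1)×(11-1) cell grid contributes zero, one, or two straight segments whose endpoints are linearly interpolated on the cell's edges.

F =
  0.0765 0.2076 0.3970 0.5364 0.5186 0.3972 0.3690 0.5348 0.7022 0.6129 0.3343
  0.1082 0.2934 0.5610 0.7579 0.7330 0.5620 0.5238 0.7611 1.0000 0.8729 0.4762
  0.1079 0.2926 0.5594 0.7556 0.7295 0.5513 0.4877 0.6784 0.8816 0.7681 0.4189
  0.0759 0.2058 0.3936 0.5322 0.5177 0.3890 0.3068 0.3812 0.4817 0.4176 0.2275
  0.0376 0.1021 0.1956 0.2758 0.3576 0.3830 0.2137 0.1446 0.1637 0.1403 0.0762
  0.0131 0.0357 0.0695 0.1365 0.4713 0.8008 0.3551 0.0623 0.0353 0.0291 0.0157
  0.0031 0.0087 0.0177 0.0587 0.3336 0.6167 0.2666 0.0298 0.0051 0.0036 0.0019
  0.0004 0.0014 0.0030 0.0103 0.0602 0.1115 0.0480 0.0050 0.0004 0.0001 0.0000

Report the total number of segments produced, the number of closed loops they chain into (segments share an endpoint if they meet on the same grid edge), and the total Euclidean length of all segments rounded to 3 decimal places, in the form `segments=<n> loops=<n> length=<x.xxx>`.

segments=20 loops=3 length=12.102

cell (0,2): code 0100 → (0.910,3.000)–(1.000,2.899)
cell (0,3): code 1000 → (1.000,3.799)–(0.910,3.000)
cell (0,6): code 0100 → (0.898,7.000)–(1.000,6.903)
cell (0,7): code 1100 → (0.120,8.000)–(0.898,7.000)
cell (0,8): code 1100 → (0.481,9.000)–(0.120,8.000)
cell (0,9): code 1000 → (1.000,9.340)–(0.481,9.000)
cell (1,2): code 0110 → (1.000,2.899)–(2.000,2.910)
cell (1,3): code 1001 → (2.000,3.674)–(1.000,3.799)
cell (1,6): code 0010 → (1.000,6.903)–(1.279,7.000)
cell (1,7): code 0111 → (1.279,7.000)–(2.000,7.293)
cell (1,9): code 1001 → (2.000,9.086)–(1.000,9.340)
cell (2,2): code 0010 → (2.000,2.910)–(2.079,3.000)
cell (2,3): code 0001 → (2.079,3.000)–(2.000,3.674)
cell (2,7): code 0010 → (2.000,7.293)–(2.359,8.000)
cell (2,8): code 0011 → (2.359,8.000)–(2.086,9.000)
cell (2,9): code 0001 → (2.086,9.000)–(2.000,9.086)
cell (4,4): code 0100 → (4.850,5.000)–(5.000,4.809)
cell (4,5): code 1000 → (5.000,5.141)–(4.850,5.000)
cell (5,4): code 0010 → (5.000,4.809)–(5.341,5.000)
cell (5,5): code 0001 → (5.341,5.000)–(5.000,5.141)
total: 20 segments, chained into 3 closed loop(s), length Σ = 12.102159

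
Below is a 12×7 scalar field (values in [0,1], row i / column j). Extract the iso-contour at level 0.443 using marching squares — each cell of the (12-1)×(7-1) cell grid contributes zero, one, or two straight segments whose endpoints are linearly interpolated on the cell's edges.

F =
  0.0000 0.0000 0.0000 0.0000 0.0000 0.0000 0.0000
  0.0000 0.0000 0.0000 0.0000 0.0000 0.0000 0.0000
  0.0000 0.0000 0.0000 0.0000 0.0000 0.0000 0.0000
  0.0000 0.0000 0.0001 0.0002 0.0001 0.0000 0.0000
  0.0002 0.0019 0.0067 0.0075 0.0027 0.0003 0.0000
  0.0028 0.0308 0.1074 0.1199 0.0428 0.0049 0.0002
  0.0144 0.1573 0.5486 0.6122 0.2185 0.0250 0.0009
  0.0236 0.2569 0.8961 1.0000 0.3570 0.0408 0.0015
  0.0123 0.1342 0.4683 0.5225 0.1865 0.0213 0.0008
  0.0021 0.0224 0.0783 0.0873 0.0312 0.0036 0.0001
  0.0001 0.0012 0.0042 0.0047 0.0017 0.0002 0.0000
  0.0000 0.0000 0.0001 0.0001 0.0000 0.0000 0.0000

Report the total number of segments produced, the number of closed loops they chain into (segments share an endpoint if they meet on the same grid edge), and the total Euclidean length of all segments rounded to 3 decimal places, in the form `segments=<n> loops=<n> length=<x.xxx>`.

segments=10 loops=1 length=7.871

cell (5,1): code 0100 → (5.761,2.000)–(6.000,1.730)
cell (5,2): code 1100 → (5.656,3.000)–(5.761,2.000)
cell (5,3): code 1000 → (6.000,3.430)–(5.656,3.000)
cell (6,1): code 0110 → (6.000,1.730)–(7.000,1.291)
cell (6,3): code 1001 → (7.000,3.866)–(6.000,3.430)
cell (7,1): code 0110 → (7.000,1.291)–(8.000,1.924)
cell (7,3): code 1001 → (8.000,3.237)–(7.000,3.866)
cell (8,1): code 0010 → (8.000,1.924)–(8.065,2.000)
cell (8,2): code 0011 → (8.065,2.000)–(8.183,3.000)
cell (8,3): code 0001 → (8.183,3.000)–(8.000,3.237)
total: 10 segments, chained into 1 closed loop(s), length Σ = 7.870503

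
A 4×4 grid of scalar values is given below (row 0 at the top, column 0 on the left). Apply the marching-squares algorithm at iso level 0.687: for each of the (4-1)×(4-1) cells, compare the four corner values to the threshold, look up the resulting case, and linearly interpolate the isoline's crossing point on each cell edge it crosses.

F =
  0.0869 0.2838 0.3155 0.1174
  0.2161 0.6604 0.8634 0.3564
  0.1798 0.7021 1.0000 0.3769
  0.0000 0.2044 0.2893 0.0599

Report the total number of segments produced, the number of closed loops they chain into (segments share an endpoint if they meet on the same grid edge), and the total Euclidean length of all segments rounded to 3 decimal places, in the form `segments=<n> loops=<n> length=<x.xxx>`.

cell (0,1): code 0100 → (0.678,2.000)–(1.000,1.131)
cell (0,2): code 1000 → (1.000,2.348)–(0.678,2.000)
cell (1,0): code 0100 → (1.638,1.000)–(2.000,0.971)
cell (1,1): code 1110 → (1.000,1.131)–(1.638,1.000)
cell (1,2): code 1001 → (2.000,2.502)–(1.000,2.348)
cell (2,0): code 0010 → (2.000,0.971)–(2.030,1.000)
cell (2,1): code 0011 → (2.030,1.000)–(2.440,2.000)
cell (2,2): code 0001 → (2.440,2.000)–(2.000,2.502)
total: 8 segments, chained into 1 closed loop(s), length Σ = 5.217824

segments=8 loops=1 length=5.218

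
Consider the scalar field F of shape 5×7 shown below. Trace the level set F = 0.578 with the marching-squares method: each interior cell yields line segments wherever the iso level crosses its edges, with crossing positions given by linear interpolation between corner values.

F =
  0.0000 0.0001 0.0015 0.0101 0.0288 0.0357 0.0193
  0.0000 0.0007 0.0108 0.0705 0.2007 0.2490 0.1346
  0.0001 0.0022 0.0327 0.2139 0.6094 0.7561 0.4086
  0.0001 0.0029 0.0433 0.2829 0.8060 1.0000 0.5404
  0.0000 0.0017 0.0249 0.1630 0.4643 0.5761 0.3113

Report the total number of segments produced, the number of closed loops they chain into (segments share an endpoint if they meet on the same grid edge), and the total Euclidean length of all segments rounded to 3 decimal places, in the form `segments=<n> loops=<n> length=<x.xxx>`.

segments=8 loops=1 length=7.113

cell (1,3): code 0100 → (1.923,4.000)–(2.000,3.921)
cell (1,4): code 1100 → (1.649,5.000)–(1.923,4.000)
cell (1,5): code 1000 → (2.000,5.513)–(1.649,5.000)
cell (2,3): code 0110 → (2.000,3.921)–(3.000,3.564)
cell (2,5): code 1001 → (3.000,5.918)–(2.000,5.513)
cell (3,3): code 0010 → (3.000,3.564)–(3.667,4.000)
cell (3,4): code 0011 → (3.667,4.000)–(3.996,5.000)
cell (3,5): code 0001 → (3.996,5.000)–(3.000,5.918)
total: 8 segments, chained into 1 closed loop(s), length Σ = 7.113335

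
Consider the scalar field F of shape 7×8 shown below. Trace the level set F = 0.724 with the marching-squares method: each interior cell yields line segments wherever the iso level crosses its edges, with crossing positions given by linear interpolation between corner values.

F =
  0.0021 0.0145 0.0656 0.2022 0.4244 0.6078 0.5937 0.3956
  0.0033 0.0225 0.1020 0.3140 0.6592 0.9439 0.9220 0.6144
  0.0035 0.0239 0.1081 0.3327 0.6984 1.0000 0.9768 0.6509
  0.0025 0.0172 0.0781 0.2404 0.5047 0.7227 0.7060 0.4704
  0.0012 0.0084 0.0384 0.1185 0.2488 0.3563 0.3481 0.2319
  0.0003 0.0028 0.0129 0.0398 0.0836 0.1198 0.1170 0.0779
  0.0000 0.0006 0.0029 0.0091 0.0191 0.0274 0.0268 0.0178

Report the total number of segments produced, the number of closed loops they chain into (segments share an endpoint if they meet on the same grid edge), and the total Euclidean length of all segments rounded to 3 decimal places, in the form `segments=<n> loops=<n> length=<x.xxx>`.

cell (0,4): code 0100 → (0.346,5.000)–(1.000,4.228)
cell (0,5): code 1100 → (0.397,6.000)–(0.346,5.000)
cell (0,6): code 1000 → (1.000,6.644)–(0.397,6.000)
cell (1,4): code 0110 → (1.000,4.228)–(2.000,4.085)
cell (1,6): code 1001 → (2.000,6.776)–(1.000,6.644)
cell (2,4): code 0010 → (2.000,4.085)–(2.995,5.000)
cell (2,5): code 0011 → (2.995,5.000)–(2.934,6.000)
cell (2,6): code 0001 → (2.934,6.000)–(2.000,6.776)
total: 8 segments, chained into 1 closed loop(s), length Σ = 8.482183

segments=8 loops=1 length=8.482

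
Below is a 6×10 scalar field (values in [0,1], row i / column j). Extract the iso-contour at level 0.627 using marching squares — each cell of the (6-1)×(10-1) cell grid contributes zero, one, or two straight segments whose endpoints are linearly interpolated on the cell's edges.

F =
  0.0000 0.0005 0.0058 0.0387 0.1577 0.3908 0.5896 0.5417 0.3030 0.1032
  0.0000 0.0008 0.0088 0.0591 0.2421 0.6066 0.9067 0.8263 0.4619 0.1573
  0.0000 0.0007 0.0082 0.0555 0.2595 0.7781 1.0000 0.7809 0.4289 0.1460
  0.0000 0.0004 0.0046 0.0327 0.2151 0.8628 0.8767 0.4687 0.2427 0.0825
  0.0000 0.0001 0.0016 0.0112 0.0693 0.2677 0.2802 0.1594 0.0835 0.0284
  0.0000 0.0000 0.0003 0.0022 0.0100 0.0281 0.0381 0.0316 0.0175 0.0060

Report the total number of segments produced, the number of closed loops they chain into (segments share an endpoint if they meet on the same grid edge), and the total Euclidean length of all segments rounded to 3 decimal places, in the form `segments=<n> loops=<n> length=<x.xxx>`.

segments=12 loops=1 length=9.839

cell (0,5): code 0100 → (0.118,6.000)–(1.000,5.068)
cell (0,6): code 1100 → (0.300,7.000)–(0.118,6.000)
cell (0,7): code 1000 → (1.000,7.547)–(0.300,7.000)
cell (1,4): code 0100 → (1.119,5.000)–(2.000,4.709)
cell (1,5): code 1110 → (1.000,5.068)–(1.119,5.000)
cell (1,7): code 1001 → (2.000,7.437)–(1.000,7.547)
cell (2,4): code 0110 → (2.000,4.709)–(3.000,4.636)
cell (2,6): code 1011 → (3.000,6.612)–(2.493,7.000)
cell (2,7): code 0001 → (2.493,7.000)–(2.000,7.437)
cell (3,4): code 0010 → (3.000,4.636)–(3.396,5.000)
cell (3,5): code 0011 → (3.396,5.000)–(3.419,6.000)
cell (3,6): code 0001 → (3.419,6.000)–(3.000,6.612)
total: 12 segments, chained into 1 closed loop(s), length Σ = 9.838978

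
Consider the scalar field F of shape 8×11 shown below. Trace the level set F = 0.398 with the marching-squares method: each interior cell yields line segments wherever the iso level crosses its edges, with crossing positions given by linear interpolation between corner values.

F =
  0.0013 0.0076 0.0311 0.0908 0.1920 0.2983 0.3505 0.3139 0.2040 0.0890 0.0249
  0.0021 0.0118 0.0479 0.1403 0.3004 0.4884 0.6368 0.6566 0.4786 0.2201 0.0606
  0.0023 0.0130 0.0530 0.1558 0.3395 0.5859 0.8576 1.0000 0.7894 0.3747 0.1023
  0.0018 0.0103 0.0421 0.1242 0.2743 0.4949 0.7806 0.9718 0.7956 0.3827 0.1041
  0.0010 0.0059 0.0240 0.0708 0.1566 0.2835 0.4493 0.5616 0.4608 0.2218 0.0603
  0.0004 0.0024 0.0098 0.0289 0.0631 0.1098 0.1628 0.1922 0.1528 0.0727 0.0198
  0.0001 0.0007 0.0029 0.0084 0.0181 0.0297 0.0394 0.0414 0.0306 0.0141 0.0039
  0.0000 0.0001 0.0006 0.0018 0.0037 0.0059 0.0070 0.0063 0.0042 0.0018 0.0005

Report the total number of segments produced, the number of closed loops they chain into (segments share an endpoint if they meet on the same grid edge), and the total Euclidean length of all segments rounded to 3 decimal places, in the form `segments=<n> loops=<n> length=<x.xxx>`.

segments=16 loops=1 length=14.030

cell (0,4): code 0100 → (0.524,5.000)–(1.000,4.519)
cell (0,5): code 1100 → (0.166,6.000)–(0.524,5.000)
cell (0,6): code 1100 → (0.245,7.000)–(0.166,6.000)
cell (0,7): code 1100 → (0.706,8.000)–(0.245,7.000)
cell (0,8): code 1000 → (1.000,8.312)–(0.706,8.000)
cell (1,4): code 0110 → (1.000,4.519)–(2.000,4.237)
cell (1,8): code 1001 → (2.000,8.944)–(1.000,8.312)
cell (2,4): code 0110 → (2.000,4.237)–(3.000,4.561)
cell (2,8): code 1001 → (3.000,8.963)–(2.000,8.944)
cell (3,4): code 0010 → (3.000,4.561)–(3.458,5.000)
cell (3,5): code 0111 → (3.458,5.000)–(4.000,5.691)
cell (3,8): code 1001 → (4.000,8.263)–(3.000,8.963)
cell (4,5): code 0010 → (4.000,5.691)–(4.179,6.000)
cell (4,6): code 0011 → (4.179,6.000)–(4.443,7.000)
cell (4,7): code 0011 → (4.443,7.000)–(4.204,8.000)
cell (4,8): code 0001 → (4.204,8.000)–(4.000,8.263)
total: 16 segments, chained into 1 closed loop(s), length Σ = 14.029962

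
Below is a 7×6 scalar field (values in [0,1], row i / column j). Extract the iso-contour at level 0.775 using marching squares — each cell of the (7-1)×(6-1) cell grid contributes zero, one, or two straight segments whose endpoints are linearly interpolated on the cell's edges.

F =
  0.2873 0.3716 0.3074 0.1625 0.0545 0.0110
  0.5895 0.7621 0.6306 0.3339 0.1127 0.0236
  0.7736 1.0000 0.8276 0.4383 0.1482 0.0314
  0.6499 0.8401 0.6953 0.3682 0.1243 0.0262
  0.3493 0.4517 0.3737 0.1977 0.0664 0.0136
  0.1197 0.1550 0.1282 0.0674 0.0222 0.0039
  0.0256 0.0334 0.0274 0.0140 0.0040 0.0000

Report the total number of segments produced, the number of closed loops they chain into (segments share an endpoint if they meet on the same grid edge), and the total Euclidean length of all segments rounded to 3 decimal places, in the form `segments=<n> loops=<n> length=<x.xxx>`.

cell (1,0): code 0100 → (1.054,1.000)–(2.000,0.006)
cell (1,1): code 1100 → (1.733,2.000)–(1.054,1.000)
cell (1,2): code 1000 → (2.000,2.135)–(1.733,2.000)
cell (2,0): code 0110 → (2.000,0.006)–(3.000,0.658)
cell (2,1): code 1011 → (3.000,1.450)–(2.398,2.000)
cell (2,2): code 0001 → (2.398,2.000)–(2.000,2.135)
cell (3,0): code 0010 → (3.000,0.658)–(3.168,1.000)
cell (3,1): code 0001 → (3.168,1.000)–(3.000,1.450)
total: 8 segments, chained into 1 closed loop(s), length Σ = 6.170138

segments=8 loops=1 length=6.170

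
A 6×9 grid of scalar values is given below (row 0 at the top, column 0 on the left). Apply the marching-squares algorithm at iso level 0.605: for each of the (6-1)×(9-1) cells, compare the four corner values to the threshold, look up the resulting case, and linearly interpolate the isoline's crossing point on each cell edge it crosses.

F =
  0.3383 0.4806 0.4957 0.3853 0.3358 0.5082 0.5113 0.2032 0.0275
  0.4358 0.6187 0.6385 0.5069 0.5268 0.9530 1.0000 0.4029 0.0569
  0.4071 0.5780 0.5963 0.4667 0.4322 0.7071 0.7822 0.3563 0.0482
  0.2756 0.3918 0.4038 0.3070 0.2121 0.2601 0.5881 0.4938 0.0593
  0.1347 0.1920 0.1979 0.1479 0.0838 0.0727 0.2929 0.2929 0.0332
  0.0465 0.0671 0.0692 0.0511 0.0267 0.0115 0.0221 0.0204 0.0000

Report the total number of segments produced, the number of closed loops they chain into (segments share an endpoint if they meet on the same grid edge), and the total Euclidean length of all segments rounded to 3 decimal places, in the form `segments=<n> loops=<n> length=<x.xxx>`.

segments=14 loops=2 length=11.709

cell (0,0): code 0100 → (0.901,1.000)–(1.000,0.925)
cell (0,1): code 1100 → (0.765,2.000)–(0.901,1.000)
cell (0,2): code 1000 → (1.000,2.255)–(0.765,2.000)
cell (0,4): code 0100 → (0.218,5.000)–(1.000,4.183)
cell (0,5): code 1100 → (0.192,6.000)–(0.218,5.000)
cell (0,6): code 1000 → (1.000,6.662)–(0.192,6.000)
cell (1,0): code 0010 → (1.000,0.925)–(1.337,1.000)
cell (1,1): code 0011 → (1.337,1.000)–(1.794,2.000)
cell (1,2): code 0001 → (1.794,2.000)–(1.000,2.255)
cell (1,4): code 0110 → (1.000,4.183)–(2.000,4.629)
cell (1,6): code 1001 → (2.000,6.416)–(1.000,6.662)
cell (2,4): code 0010 → (2.000,4.629)–(2.228,5.000)
cell (2,5): code 0011 → (2.228,5.000)–(2.913,6.000)
cell (2,6): code 0001 → (2.913,6.000)–(2.000,6.416)
total: 14 segments, chained into 2 closed loop(s), length Σ = 11.708734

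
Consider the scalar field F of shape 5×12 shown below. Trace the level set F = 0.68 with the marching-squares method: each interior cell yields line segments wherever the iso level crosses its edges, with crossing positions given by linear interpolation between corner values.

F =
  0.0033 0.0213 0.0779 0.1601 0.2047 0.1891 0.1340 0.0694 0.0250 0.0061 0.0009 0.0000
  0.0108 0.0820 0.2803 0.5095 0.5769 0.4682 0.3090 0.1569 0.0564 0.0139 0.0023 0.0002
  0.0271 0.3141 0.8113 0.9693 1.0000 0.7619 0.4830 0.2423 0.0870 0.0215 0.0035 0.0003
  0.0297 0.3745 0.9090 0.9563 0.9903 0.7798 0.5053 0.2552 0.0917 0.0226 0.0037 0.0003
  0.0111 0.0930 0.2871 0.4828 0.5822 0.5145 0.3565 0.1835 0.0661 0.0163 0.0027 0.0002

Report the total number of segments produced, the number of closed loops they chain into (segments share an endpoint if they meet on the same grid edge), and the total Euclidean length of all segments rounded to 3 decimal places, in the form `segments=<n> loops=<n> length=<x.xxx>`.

segments=12 loops=1 length=10.167

cell (1,1): code 0100 → (1.753,2.000)–(2.000,1.736)
cell (1,2): code 1100 → (1.371,3.000)–(1.753,2.000)
cell (1,3): code 1100 → (1.244,4.000)–(1.371,3.000)
cell (1,4): code 1100 → (1.721,5.000)–(1.244,4.000)
cell (1,5): code 1000 → (2.000,5.294)–(1.721,5.000)
cell (2,1): code 0110 → (2.000,1.736)–(3.000,1.572)
cell (2,5): code 1001 → (3.000,5.364)–(2.000,5.294)
cell (3,1): code 0010 → (3.000,1.572)–(3.368,2.000)
cell (3,2): code 0011 → (3.368,2.000)–(3.584,3.000)
cell (3,3): code 0011 → (3.584,3.000)–(3.760,4.000)
cell (3,4): code 0011 → (3.760,4.000)–(3.376,5.000)
cell (3,5): code 0001 → (3.376,5.000)–(3.000,5.364)
total: 12 segments, chained into 1 closed loop(s), length Σ = 10.167005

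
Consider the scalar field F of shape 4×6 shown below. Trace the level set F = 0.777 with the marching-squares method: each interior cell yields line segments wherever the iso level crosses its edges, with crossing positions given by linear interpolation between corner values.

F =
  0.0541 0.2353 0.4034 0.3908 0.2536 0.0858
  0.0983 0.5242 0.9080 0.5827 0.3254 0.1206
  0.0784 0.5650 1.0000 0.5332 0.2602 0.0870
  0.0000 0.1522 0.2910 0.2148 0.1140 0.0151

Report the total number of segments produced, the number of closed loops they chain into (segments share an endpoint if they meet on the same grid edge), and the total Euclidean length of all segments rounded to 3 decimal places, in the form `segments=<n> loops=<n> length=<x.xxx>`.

cell (0,1): code 0100 → (0.740,2.000)–(1.000,1.659)
cell (0,2): code 1000 → (1.000,2.403)–(0.740,2.000)
cell (1,1): code 0110 → (1.000,1.659)–(2.000,1.487)
cell (1,2): code 1001 → (2.000,2.478)–(1.000,2.403)
cell (2,1): code 0010 → (2.000,1.487)–(2.315,2.000)
cell (2,2): code 0001 → (2.315,2.000)–(2.000,2.478)
total: 6 segments, chained into 1 closed loop(s), length Σ = 4.098755

segments=6 loops=1 length=4.099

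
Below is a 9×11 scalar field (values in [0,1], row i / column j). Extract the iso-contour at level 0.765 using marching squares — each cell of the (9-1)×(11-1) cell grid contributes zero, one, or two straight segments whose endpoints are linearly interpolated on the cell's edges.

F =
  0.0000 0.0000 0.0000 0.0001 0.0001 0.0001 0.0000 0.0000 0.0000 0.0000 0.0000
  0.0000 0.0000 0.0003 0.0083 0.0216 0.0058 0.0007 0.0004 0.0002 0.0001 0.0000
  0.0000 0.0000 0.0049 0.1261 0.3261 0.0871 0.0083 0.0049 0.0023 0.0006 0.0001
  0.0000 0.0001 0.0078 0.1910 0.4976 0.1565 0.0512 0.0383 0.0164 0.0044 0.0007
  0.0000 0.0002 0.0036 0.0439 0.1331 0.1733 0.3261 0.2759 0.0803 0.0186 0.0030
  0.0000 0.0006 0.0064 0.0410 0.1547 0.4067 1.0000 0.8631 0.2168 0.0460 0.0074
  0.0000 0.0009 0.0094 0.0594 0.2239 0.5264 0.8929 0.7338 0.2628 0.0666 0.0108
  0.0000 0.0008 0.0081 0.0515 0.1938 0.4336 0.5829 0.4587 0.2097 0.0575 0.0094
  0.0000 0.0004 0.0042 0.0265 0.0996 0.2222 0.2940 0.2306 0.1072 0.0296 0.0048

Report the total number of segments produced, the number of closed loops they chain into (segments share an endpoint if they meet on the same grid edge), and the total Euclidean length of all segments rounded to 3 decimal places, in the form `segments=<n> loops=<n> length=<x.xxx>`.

cell (4,5): code 0100 → (4.651,6.000)–(5.000,5.604)
cell (4,6): code 1100 → (4.833,7.000)–(4.651,6.000)
cell (4,7): code 1000 → (5.000,7.152)–(4.833,7.000)
cell (5,5): code 0110 → (5.000,5.604)–(6.000,5.651)
cell (5,6): code 1011 → (6.000,6.804)–(5.759,7.000)
cell (5,7): code 0001 → (5.759,7.000)–(5.000,7.152)
cell (6,5): code 0010 → (6.000,5.651)–(6.413,6.000)
cell (6,6): code 0001 → (6.413,6.000)–(6.000,6.804)
total: 8 segments, chained into 1 closed loop(s), length Σ = 5.299555

segments=8 loops=1 length=5.300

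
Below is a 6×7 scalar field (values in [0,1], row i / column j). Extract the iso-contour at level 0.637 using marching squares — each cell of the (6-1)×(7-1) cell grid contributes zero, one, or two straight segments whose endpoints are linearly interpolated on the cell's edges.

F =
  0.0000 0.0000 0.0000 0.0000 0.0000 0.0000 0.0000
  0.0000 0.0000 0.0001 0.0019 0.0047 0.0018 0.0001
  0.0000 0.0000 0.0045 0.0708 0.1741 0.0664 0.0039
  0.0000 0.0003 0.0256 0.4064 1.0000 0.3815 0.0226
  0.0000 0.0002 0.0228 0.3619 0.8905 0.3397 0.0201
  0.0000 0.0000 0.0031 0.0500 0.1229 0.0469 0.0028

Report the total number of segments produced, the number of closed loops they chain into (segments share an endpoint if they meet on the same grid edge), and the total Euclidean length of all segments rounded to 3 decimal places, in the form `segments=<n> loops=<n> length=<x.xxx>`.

segments=6 loops=1 length=4.652

cell (2,3): code 0100 → (2.560,4.000)–(3.000,3.388)
cell (2,4): code 1000 → (3.000,4.587)–(2.560,4.000)
cell (3,3): code 0110 → (3.000,3.388)–(4.000,3.520)
cell (3,4): code 1001 → (4.000,4.460)–(3.000,4.587)
cell (4,3): code 0010 → (4.000,3.520)–(4.330,4.000)
cell (4,4): code 0001 → (4.330,4.000)–(4.000,4.460)
total: 6 segments, chained into 1 closed loop(s), length Σ = 4.651729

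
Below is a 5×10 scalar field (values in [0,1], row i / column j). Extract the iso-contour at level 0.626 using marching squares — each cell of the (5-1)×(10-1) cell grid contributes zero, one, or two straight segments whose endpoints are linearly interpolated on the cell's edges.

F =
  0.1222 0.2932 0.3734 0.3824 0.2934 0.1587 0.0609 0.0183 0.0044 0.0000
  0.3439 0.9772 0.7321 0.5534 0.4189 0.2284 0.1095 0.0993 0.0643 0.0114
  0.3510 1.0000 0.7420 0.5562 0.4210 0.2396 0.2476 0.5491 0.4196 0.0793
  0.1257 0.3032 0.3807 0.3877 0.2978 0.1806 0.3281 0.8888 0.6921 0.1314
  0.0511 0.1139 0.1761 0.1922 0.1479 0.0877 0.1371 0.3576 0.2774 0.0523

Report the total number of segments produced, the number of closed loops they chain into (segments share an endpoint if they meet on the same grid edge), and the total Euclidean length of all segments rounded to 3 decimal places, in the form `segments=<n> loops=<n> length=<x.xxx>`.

cell (0,0): code 0100 → (0.487,1.000)–(1.000,0.445)
cell (0,1): code 1100 → (0.704,2.000)–(0.487,1.000)
cell (0,2): code 1000 → (1.000,2.594)–(0.704,2.000)
cell (1,0): code 0110 → (1.000,0.445)–(2.000,0.424)
cell (1,2): code 1001 → (2.000,2.624)–(1.000,2.594)
cell (2,0): code 0010 → (2.000,0.424)–(2.537,1.000)
cell (2,1): code 0011 → (2.537,1.000)–(2.321,2.000)
cell (2,2): code 0001 → (2.321,2.000)–(2.000,2.624)
cell (2,6): code 0100 → (2.226,7.000)–(3.000,6.531)
cell (2,7): code 1100 → (2.757,8.000)–(2.226,7.000)
cell (2,8): code 1000 → (3.000,8.118)–(2.757,8.000)
cell (3,6): code 0010 → (3.000,6.531)–(3.495,7.000)
cell (3,7): code 0011 → (3.495,7.000)–(3.159,8.000)
cell (3,8): code 0001 → (3.159,8.000)–(3.000,8.118)
total: 14 segments, chained into 2 closed loop(s), length Σ = 11.196720

segments=14 loops=2 length=11.197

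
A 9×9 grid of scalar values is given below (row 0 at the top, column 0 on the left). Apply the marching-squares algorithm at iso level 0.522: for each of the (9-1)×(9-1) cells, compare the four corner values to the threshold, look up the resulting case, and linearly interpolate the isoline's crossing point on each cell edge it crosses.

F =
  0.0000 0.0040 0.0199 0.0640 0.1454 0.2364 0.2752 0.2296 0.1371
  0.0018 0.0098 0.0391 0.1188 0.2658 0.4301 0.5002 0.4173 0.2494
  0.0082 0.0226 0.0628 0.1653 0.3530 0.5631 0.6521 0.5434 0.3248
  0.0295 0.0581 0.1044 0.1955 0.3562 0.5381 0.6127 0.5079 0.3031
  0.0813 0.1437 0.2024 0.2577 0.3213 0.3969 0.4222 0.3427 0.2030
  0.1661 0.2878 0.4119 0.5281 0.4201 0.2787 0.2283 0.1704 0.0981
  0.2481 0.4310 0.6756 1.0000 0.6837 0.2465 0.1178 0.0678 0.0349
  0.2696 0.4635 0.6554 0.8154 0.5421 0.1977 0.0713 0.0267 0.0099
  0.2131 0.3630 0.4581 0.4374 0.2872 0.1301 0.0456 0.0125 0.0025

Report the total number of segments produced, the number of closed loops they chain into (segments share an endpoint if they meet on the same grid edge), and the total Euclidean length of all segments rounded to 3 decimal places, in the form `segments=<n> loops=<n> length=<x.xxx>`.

cell (1,4): code 0100 → (1.691,5.000)–(2.000,4.804)
cell (1,5): code 1100 → (1.144,6.000)–(1.691,5.000)
cell (1,6): code 1100 → (1.830,7.000)–(1.144,6.000)
cell (1,7): code 1000 → (2.000,7.098)–(1.830,7.000)
cell (2,4): code 0110 → (2.000,4.804)–(3.000,4.911)
cell (2,6): code 1011 → (3.000,6.865)–(2.603,7.000)
cell (2,7): code 0001 → (2.603,7.000)–(2.000,7.098)
cell (3,4): code 0010 → (3.000,4.911)–(3.114,5.000)
cell (3,5): code 0011 → (3.114,5.000)–(3.476,6.000)
cell (3,6): code 0001 → (3.476,6.000)–(3.000,6.865)
cell (4,2): code 0100 → (4.977,3.000)–(5.000,2.948)
cell (4,3): code 1000 → (5.000,3.056)–(4.977,3.000)
cell (5,1): code 0100 → (5.418,2.000)–(6.000,1.372)
cell (5,2): code 1110 → (5.000,2.948)–(5.418,2.000)
cell (5,3): code 1101 → (5.387,4.000)–(5.000,3.056)
cell (5,4): code 1000 → (6.000,4.370)–(5.387,4.000)
cell (6,1): code 0110 → (6.000,1.372)–(7.000,1.305)
cell (6,4): code 1001 → (7.000,4.058)–(6.000,4.370)
cell (7,1): code 0010 → (7.000,1.305)–(7.676,2.000)
cell (7,2): code 0011 → (7.676,2.000)–(7.776,3.000)
cell (7,3): code 0011 → (7.776,3.000)–(7.079,4.000)
cell (7,4): code 0001 → (7.079,4.000)–(7.000,4.058)
total: 22 segments, chained into 2 closed loop(s), length Σ = 16.233709

segments=22 loops=2 length=16.234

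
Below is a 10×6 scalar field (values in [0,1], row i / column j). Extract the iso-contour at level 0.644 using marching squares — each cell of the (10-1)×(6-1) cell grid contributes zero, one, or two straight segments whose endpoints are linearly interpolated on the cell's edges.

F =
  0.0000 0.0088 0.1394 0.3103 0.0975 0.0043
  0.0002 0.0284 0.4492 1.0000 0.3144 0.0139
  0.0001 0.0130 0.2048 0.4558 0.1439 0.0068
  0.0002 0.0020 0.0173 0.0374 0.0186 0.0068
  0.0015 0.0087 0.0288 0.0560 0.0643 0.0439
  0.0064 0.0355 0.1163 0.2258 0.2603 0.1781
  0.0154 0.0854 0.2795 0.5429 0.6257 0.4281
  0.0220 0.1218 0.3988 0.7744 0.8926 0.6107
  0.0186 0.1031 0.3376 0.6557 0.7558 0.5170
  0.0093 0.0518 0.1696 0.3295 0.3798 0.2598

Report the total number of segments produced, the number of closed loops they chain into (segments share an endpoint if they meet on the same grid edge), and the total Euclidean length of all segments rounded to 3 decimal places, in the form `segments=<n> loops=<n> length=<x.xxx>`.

cell (0,2): code 0100 → (0.484,3.000)–(1.000,2.354)
cell (0,3): code 1000 → (1.000,3.519)–(0.484,3.000)
cell (1,2): code 0010 → (1.000,2.354)–(1.654,3.000)
cell (1,3): code 0001 → (1.654,3.000)–(1.000,3.519)
cell (6,2): code 0100 → (6.437,3.000)–(7.000,2.653)
cell (6,3): code 1100 → (6.069,4.000)–(6.437,3.000)
cell (6,4): code 1000 → (7.000,4.882)–(6.069,4.000)
cell (7,2): code 0110 → (7.000,2.653)–(8.000,2.963)
cell (7,4): code 1001 → (8.000,4.468)–(7.000,4.882)
cell (8,2): code 0010 → (8.000,2.963)–(8.036,3.000)
cell (8,3): code 0011 → (8.036,3.000)–(8.297,4.000)
cell (8,4): code 0001 → (8.297,4.000)–(8.000,4.468)
total: 12 segments, chained into 2 closed loop(s), length Σ = 10.092964

segments=12 loops=2 length=10.093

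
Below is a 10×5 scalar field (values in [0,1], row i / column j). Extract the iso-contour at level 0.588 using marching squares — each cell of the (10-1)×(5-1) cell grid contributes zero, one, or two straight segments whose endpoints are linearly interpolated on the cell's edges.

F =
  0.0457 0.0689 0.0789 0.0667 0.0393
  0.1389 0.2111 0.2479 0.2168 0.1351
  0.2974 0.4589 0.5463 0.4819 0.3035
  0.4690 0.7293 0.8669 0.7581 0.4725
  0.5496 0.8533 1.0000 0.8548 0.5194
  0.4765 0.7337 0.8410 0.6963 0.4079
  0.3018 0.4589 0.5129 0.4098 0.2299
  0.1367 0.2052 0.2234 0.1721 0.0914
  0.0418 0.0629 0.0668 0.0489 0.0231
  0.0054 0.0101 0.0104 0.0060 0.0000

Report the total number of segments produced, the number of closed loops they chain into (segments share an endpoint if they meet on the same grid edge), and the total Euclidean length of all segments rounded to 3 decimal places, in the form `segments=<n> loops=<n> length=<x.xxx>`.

segments=12 loops=1 length=11.316

cell (2,0): code 0100 → (2.477,1.000)–(3.000,0.457)
cell (2,1): code 1100 → (2.130,2.000)–(2.477,1.000)
cell (2,2): code 1100 → (2.384,3.000)–(2.130,2.000)
cell (2,3): code 1000 → (3.000,3.596)–(2.384,3.000)
cell (3,0): code 0110 → (3.000,0.457)–(4.000,0.126)
cell (3,3): code 1001 → (4.000,3.795)–(3.000,3.596)
cell (4,0): code 0110 → (4.000,0.126)–(5.000,0.434)
cell (4,3): code 1001 → (5.000,3.376)–(4.000,3.795)
cell (5,0): code 0010 → (5.000,0.434)–(5.530,1.000)
cell (5,1): code 0011 → (5.530,1.000)–(5.771,2.000)
cell (5,2): code 0011 → (5.771,2.000)–(5.378,3.000)
cell (5,3): code 0001 → (5.378,3.000)–(5.000,3.376)
total: 12 segments, chained into 1 closed loop(s), length Σ = 11.316175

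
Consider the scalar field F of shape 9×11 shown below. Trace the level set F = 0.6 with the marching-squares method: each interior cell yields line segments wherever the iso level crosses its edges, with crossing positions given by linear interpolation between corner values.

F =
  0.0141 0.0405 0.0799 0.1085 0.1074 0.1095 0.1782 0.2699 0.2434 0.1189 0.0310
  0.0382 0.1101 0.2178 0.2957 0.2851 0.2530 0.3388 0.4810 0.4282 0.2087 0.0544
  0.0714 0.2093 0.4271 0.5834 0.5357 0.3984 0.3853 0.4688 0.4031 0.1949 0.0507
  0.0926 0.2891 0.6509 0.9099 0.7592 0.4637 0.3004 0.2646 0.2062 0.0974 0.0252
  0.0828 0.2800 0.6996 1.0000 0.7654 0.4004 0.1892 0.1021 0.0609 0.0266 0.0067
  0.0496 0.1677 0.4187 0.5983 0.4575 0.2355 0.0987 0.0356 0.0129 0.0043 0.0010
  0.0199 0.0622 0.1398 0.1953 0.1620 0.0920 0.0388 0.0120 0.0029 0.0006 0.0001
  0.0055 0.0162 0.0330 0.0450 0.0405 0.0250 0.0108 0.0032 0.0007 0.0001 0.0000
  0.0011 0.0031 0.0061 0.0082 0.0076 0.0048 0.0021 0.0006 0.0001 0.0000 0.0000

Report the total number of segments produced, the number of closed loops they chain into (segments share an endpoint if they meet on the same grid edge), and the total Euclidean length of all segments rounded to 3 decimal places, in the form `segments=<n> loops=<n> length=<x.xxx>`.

segments=10 loops=1 length=8.847

cell (2,1): code 0100 → (2.773,2.000)–(3.000,1.859)
cell (2,2): code 1100 → (2.051,3.000)–(2.773,2.000)
cell (2,3): code 1100 → (2.288,4.000)–(2.051,3.000)
cell (2,4): code 1000 → (3.000,4.539)–(2.288,4.000)
cell (3,1): code 0110 → (3.000,1.859)–(4.000,1.763)
cell (3,4): code 1001 → (4.000,4.453)–(3.000,4.539)
cell (4,1): code 0010 → (4.000,1.763)–(4.355,2.000)
cell (4,2): code 0011 → (4.355,2.000)–(4.996,3.000)
cell (4,3): code 0011 → (4.996,3.000)–(4.537,4.000)
cell (4,4): code 0001 → (4.537,4.000)–(4.000,4.453)
total: 10 segments, chained into 1 closed loop(s), length Σ = 8.847287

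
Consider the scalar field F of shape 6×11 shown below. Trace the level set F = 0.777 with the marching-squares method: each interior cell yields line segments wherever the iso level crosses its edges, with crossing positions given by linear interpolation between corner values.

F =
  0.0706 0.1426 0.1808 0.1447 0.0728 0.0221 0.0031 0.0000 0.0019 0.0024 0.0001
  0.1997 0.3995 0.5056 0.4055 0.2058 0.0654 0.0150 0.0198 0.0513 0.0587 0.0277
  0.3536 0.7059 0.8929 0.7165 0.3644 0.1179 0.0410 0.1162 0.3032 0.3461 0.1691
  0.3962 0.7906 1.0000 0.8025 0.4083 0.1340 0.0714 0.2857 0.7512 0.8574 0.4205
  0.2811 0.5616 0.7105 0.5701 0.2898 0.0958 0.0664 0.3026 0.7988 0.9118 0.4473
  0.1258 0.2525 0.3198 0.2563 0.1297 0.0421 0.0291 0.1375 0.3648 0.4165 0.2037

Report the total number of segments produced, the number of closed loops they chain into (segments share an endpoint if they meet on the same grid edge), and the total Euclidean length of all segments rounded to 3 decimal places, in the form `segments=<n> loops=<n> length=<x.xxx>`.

cell (1,1): code 0100 → (1.701,2.000)–(2.000,1.380)
cell (1,2): code 1000 → (2.000,2.657)–(1.701,2.000)
cell (2,0): code 0100 → (2.839,1.000)–(3.000,0.966)
cell (2,1): code 1110 → (2.000,1.380)–(2.839,1.000)
cell (2,2): code 1101 → (2.703,3.000)–(2.000,2.657)
cell (2,3): code 1000 → (3.000,3.065)–(2.703,3.000)
cell (2,8): code 0100 → (2.843,9.000)–(3.000,8.243)
cell (2,9): code 1000 → (3.000,9.184)–(2.843,9.000)
cell (3,0): code 0010 → (3.000,0.966)–(3.059,1.000)
cell (3,1): code 0011 → (3.059,1.000)–(3.770,2.000)
cell (3,2): code 0011 → (3.770,2.000)–(3.110,3.000)
cell (3,3): code 0001 → (3.110,3.000)–(3.000,3.065)
cell (3,7): code 0100 → (3.542,8.000)–(4.000,7.956)
cell (3,8): code 1110 → (3.000,8.243)–(3.542,8.000)
cell (3,9): code 1001 → (4.000,9.290)–(3.000,9.184)
cell (4,7): code 0010 → (4.000,7.956)–(4.050,8.000)
cell (4,8): code 0011 → (4.050,8.000)–(4.272,9.000)
cell (4,9): code 0001 → (4.272,9.000)–(4.000,9.290)
total: 18 segments, chained into 2 closed loop(s), length Σ = 10.767437

segments=18 loops=2 length=10.767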